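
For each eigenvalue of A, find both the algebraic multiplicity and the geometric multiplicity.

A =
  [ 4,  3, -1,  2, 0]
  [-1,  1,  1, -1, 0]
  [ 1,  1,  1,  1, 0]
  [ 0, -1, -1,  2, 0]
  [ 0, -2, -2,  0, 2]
λ = 2: alg = 5, geom = 3

Step 1 — factor the characteristic polynomial to read off the algebraic multiplicities:
  χ_A(x) = (x - 2)^5

Step 2 — compute geometric multiplicities via the rank-nullity identity g(λ) = n − rank(A − λI):
  rank(A − (2)·I) = 2, so dim ker(A − (2)·I) = n − 2 = 3

Summary:
  λ = 2: algebraic multiplicity = 5, geometric multiplicity = 3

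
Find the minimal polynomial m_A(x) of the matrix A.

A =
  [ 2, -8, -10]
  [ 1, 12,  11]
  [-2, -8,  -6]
x^3 - 8*x^2 + 16*x

The characteristic polynomial is χ_A(x) = x*(x - 4)^2, so the eigenvalues are known. The minimal polynomial is
  m_A(x) = Π_λ (x − λ)^{k_λ}
where k_λ is the size of the *largest* Jordan block for λ (equivalently, the smallest k with (A − λI)^k v = 0 for every generalised eigenvector v of λ).

  λ = 0: largest Jordan block has size 1, contributing (x − 0)
  λ = 4: largest Jordan block has size 2, contributing (x − 4)^2

So m_A(x) = x*(x - 4)^2 = x^3 - 8*x^2 + 16*x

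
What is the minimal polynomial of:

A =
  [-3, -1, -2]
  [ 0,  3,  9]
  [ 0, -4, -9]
x^3 + 9*x^2 + 27*x + 27

The characteristic polynomial is χ_A(x) = (x + 3)^3, so the eigenvalues are known. The minimal polynomial is
  m_A(x) = Π_λ (x − λ)^{k_λ}
where k_λ is the size of the *largest* Jordan block for λ (equivalently, the smallest k with (A − λI)^k v = 0 for every generalised eigenvector v of λ).

  λ = -3: largest Jordan block has size 3, contributing (x + 3)^3

So m_A(x) = (x + 3)^3 = x^3 + 9*x^2 + 27*x + 27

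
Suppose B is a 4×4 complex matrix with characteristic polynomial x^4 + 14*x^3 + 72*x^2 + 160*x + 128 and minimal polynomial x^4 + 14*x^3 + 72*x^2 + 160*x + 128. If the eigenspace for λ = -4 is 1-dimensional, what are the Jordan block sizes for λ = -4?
Block sizes for λ = -4: [3]

Step 1 — from the characteristic polynomial, algebraic multiplicity of λ = -4 is 3. From dim ker(B − (-4)·I) = 1, there are exactly 1 Jordan blocks for λ = -4.
Step 2 — from the minimal polynomial, the factor (x + 4)^3 tells us the largest block for λ = -4 has size 3.
Step 3 — with total size 3, 1 blocks, and largest block 3, the block sizes (in nonincreasing order) are [3].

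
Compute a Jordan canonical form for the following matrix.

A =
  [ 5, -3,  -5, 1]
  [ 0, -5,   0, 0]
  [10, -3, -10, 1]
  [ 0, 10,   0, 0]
J_1(-5) ⊕ J_1(-5) ⊕ J_2(0)

The characteristic polynomial is
  det(x·I − A) = x^4 + 10*x^3 + 25*x^2 = x^2*(x + 5)^2

Eigenvalues and multiplicities (the geometric multiplicity of λ is n − rank(A − λI), which equals the number of Jordan blocks for λ):
  λ = -5: algebraic multiplicity = 2, geometric multiplicity = 2
  λ = 0: algebraic multiplicity = 2, geometric multiplicity = 1

Determining the block sizes for each eigenvalue:
  λ = -5: gm = am = 2, so every block has size 1 → block sizes [1, 1]
  λ = 0: one block (gm = 1), so the single block has size am = 2 → block sizes [2]

Assembling the blocks gives a Jordan form
J =
  [-5,  0, 0, 0]
  [ 0, -5, 0, 0]
  [ 0,  0, 0, 1]
  [ 0,  0, 0, 0]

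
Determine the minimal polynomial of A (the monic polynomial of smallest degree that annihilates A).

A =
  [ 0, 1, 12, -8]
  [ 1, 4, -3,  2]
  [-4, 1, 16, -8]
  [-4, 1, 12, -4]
x^3 - 12*x^2 + 48*x - 64

The characteristic polynomial is χ_A(x) = (x - 4)^4, so the eigenvalues are known. The minimal polynomial is
  m_A(x) = Π_λ (x − λ)^{k_λ}
where k_λ is the size of the *largest* Jordan block for λ (equivalently, the smallest k with (A − λI)^k v = 0 for every generalised eigenvector v of λ).

  λ = 4: largest Jordan block has size 3, contributing (x − 4)^3

So m_A(x) = (x - 4)^3 = x^3 - 12*x^2 + 48*x - 64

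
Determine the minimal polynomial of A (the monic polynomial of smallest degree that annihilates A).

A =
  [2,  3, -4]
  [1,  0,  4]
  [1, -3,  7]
x^2 - 6*x + 9

The characteristic polynomial is χ_A(x) = (x - 3)^3, so the eigenvalues are known. The minimal polynomial is
  m_A(x) = Π_λ (x − λ)^{k_λ}
where k_λ is the size of the *largest* Jordan block for λ (equivalently, the smallest k with (A − λI)^k v = 0 for every generalised eigenvector v of λ).

  λ = 3: largest Jordan block has size 2, contributing (x − 3)^2

So m_A(x) = (x - 3)^2 = x^2 - 6*x + 9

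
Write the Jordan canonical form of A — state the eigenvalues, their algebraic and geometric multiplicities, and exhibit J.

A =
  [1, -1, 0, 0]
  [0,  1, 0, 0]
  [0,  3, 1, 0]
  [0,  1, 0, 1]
J_2(1) ⊕ J_1(1) ⊕ J_1(1)

The characteristic polynomial is
  det(x·I − A) = x^4 - 4*x^3 + 6*x^2 - 4*x + 1 = (x - 1)^4

Eigenvalues and multiplicities (the geometric multiplicity of λ is n − rank(A − λI), which equals the number of Jordan blocks for λ):
  λ = 1: algebraic multiplicity = 4, geometric multiplicity = 3

Determining the block sizes for each eigenvalue:
  λ = 1: 3 blocks summing to 4 forces exactly one block of size 2 and the rest size 1 → block sizes [2, 1, 1]

Assembling the blocks gives a Jordan form
J =
  [1, 1, 0, 0]
  [0, 1, 0, 0]
  [0, 0, 1, 0]
  [0, 0, 0, 1]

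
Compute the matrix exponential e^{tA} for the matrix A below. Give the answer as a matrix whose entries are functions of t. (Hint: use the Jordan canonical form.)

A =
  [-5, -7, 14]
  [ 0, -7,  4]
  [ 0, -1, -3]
e^{tA} =
  [exp(-5*t), -7*t*exp(-5*t), 14*t*exp(-5*t)]
  [0, -2*t*exp(-5*t) + exp(-5*t), 4*t*exp(-5*t)]
  [0, -t*exp(-5*t), 2*t*exp(-5*t) + exp(-5*t)]

Strategy: write A = P · J · P⁻¹ where J is a Jordan canonical form, so e^{tA} = P · e^{tJ} · P⁻¹, and e^{tJ} can be computed block-by-block.

A has Jordan form
J =
  [-5,  1,  0]
  [ 0, -5,  0]
  [ 0,  0, -5]
(up to reordering of blocks).

Per-block formulas:
  For a 1×1 block at λ = -5: exp(t · [-5]) = [e^(-5t)].
  For a 2×2 Jordan block J_2(-5): exp(t · J_2(-5)) = e^(-5t)·(I + t·N), where N is the 2×2 nilpotent shift.

After assembling e^{tJ} and conjugating by P, we get:

e^{tA} =
  [exp(-5*t), -7*t*exp(-5*t), 14*t*exp(-5*t)]
  [0, -2*t*exp(-5*t) + exp(-5*t), 4*t*exp(-5*t)]
  [0, -t*exp(-5*t), 2*t*exp(-5*t) + exp(-5*t)]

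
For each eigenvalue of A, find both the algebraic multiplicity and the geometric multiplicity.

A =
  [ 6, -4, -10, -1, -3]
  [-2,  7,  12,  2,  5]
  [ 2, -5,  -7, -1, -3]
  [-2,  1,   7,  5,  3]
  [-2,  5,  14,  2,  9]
λ = 4: alg = 5, geom = 2

Step 1 — factor the characteristic polynomial to read off the algebraic multiplicities:
  χ_A(x) = (x - 4)^5

Step 2 — compute geometric multiplicities via the rank-nullity identity g(λ) = n − rank(A − λI):
  rank(A − (4)·I) = 3, so dim ker(A − (4)·I) = n − 3 = 2

Summary:
  λ = 4: algebraic multiplicity = 5, geometric multiplicity = 2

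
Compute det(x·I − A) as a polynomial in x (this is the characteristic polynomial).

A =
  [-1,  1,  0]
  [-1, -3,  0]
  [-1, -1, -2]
x^3 + 6*x^2 + 12*x + 8

Expanding det(x·I − A) (e.g. by cofactor expansion or by noting that A is similar to its Jordan form J, which has the same characteristic polynomial as A) gives
  χ_A(x) = x^3 + 6*x^2 + 12*x + 8
which factors as (x + 2)^3. The eigenvalues (with algebraic multiplicities) are λ = -2 with multiplicity 3.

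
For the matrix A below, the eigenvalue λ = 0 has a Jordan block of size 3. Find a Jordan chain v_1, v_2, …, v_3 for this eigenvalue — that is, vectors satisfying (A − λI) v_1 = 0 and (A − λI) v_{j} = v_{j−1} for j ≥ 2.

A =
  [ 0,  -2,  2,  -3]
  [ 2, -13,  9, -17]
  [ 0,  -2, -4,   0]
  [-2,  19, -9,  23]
A Jordan chain for λ = 0 of length 3:
v_1 = (2, 8, -4, -8)ᵀ
v_2 = (0, 2, 0, -2)ᵀ
v_3 = (1, 0, 0, 0)ᵀ

Let N = A − (0)·I. We want v_3 with N^3 v_3 = 0 but N^2 v_3 ≠ 0; then v_{j-1} := N · v_j for j = 3, …, 2.

Pick v_3 = (1, 0, 0, 0)ᵀ.
Then v_2 = N · v_3 = (0, 2, 0, -2)ᵀ.
Then v_1 = N · v_2 = (2, 8, -4, -8)ᵀ.

Sanity check: (A − (0)·I) v_1 = (0, 0, 0, 0)ᵀ = 0. ✓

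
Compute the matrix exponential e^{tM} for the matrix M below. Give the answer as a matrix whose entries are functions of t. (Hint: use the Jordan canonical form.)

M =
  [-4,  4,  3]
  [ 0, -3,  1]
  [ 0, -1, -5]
e^{tM} =
  [exp(-4*t), t^2*exp(-4*t)/2 + 4*t*exp(-4*t), t^2*exp(-4*t)/2 + 3*t*exp(-4*t)]
  [0, t*exp(-4*t) + exp(-4*t), t*exp(-4*t)]
  [0, -t*exp(-4*t), -t*exp(-4*t) + exp(-4*t)]

Strategy: write M = P · J · P⁻¹ where J is a Jordan canonical form, so e^{tM} = P · e^{tJ} · P⁻¹, and e^{tJ} can be computed block-by-block.

M has Jordan form
J =
  [-4,  1,  0]
  [ 0, -4,  1]
  [ 0,  0, -4]
(up to reordering of blocks).

Per-block formulas:
  For a 3×3 Jordan block J_3(-4): exp(t · J_3(-4)) = e^(-4t)·(I + t·N + (t^2/2)·N^2), where N is the 3×3 nilpotent shift.

After assembling e^{tJ} and conjugating by P, we get:

e^{tM} =
  [exp(-4*t), t^2*exp(-4*t)/2 + 4*t*exp(-4*t), t^2*exp(-4*t)/2 + 3*t*exp(-4*t)]
  [0, t*exp(-4*t) + exp(-4*t), t*exp(-4*t)]
  [0, -t*exp(-4*t), -t*exp(-4*t) + exp(-4*t)]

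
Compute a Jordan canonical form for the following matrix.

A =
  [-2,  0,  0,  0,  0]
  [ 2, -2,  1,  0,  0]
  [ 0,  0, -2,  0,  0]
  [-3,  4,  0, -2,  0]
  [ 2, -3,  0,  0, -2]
J_3(-2) ⊕ J_2(-2)

The characteristic polynomial is
  det(x·I − A) = x^5 + 10*x^4 + 40*x^3 + 80*x^2 + 80*x + 32 = (x + 2)^5

Eigenvalues and multiplicities (the geometric multiplicity of λ is n − rank(A − λI), which equals the number of Jordan blocks for λ):
  λ = -2: algebraic multiplicity = 5, geometric multiplicity = 2

Determining the block sizes for each eigenvalue:
  λ = -2: with am = 5 and gm = 2, the partition is not yet determined (e.g. several partitions of 5 into 2 parts exist). Let N = A − (-2)·I. Computing rank(N^1) = 3, rank(N^2) = 1, rank(N^3) = 0; the number of blocks of size ≥ j is rank(N^{j−1}) − rank(N^j), giving [2, 2, 1]. So we have 1 block(s) of size 3, 1 block(s) of size 2 → block sizes [3, 2]

Assembling the blocks gives a Jordan form
J =
  [-2,  1,  0,  0,  0]
  [ 0, -2,  1,  0,  0]
  [ 0,  0, -2,  0,  0]
  [ 0,  0,  0, -2,  1]
  [ 0,  0,  0,  0, -2]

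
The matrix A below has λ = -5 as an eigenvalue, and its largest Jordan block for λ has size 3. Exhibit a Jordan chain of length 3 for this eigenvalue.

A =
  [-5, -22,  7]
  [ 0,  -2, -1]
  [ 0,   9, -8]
A Jordan chain for λ = -5 of length 3:
v_1 = (-3, 0, 0)ᵀ
v_2 = (-22, 3, 9)ᵀ
v_3 = (0, 1, 0)ᵀ

Let N = A − (-5)·I. We want v_3 with N^3 v_3 = 0 but N^2 v_3 ≠ 0; then v_{j-1} := N · v_j for j = 3, …, 2.

Pick v_3 = (0, 1, 0)ᵀ.
Then v_2 = N · v_3 = (-22, 3, 9)ᵀ.
Then v_1 = N · v_2 = (-3, 0, 0)ᵀ.

Sanity check: (A − (-5)·I) v_1 = (0, 0, 0)ᵀ = 0. ✓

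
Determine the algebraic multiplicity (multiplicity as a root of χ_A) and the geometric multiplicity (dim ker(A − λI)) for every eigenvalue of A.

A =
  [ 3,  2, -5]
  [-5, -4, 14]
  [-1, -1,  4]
λ = 1: alg = 3, geom = 1

Step 1 — factor the characteristic polynomial to read off the algebraic multiplicities:
  χ_A(x) = (x - 1)^3

Step 2 — compute geometric multiplicities via the rank-nullity identity g(λ) = n − rank(A − λI):
  rank(A − (1)·I) = 2, so dim ker(A − (1)·I) = n − 2 = 1

Summary:
  λ = 1: algebraic multiplicity = 3, geometric multiplicity = 1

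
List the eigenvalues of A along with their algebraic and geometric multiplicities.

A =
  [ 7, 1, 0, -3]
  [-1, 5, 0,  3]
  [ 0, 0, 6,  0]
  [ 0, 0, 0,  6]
λ = 6: alg = 4, geom = 3

Step 1 — factor the characteristic polynomial to read off the algebraic multiplicities:
  χ_A(x) = (x - 6)^4

Step 2 — compute geometric multiplicities via the rank-nullity identity g(λ) = n − rank(A − λI):
  rank(A − (6)·I) = 1, so dim ker(A − (6)·I) = n − 1 = 3

Summary:
  λ = 6: algebraic multiplicity = 4, geometric multiplicity = 3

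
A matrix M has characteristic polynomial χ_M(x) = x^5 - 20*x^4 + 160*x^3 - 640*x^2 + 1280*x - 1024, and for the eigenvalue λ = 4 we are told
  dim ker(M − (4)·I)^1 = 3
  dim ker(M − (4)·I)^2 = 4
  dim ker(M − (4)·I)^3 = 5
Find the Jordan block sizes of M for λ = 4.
Block sizes for λ = 4: [3, 1, 1]

From the dimensions of kernels of powers, the number of Jordan blocks of size at least j is d_j − d_{j−1} where d_j = dim ker(N^j) (with d_0 = 0). Computing the differences gives [3, 1, 1].
The number of blocks of size exactly k is (#blocks of size ≥ k) − (#blocks of size ≥ k + 1), so the partition is: 2 block(s) of size 1, 1 block(s) of size 3.
In nonincreasing order the block sizes are [3, 1, 1].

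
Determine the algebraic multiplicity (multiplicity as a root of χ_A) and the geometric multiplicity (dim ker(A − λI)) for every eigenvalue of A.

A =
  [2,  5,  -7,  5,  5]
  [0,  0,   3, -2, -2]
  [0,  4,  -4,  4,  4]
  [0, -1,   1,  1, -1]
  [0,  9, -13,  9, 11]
λ = 2: alg = 5, geom = 3

Step 1 — factor the characteristic polynomial to read off the algebraic multiplicities:
  χ_A(x) = (x - 2)^5

Step 2 — compute geometric multiplicities via the rank-nullity identity g(λ) = n − rank(A − λI):
  rank(A − (2)·I) = 2, so dim ker(A − (2)·I) = n − 2 = 3

Summary:
  λ = 2: algebraic multiplicity = 5, geometric multiplicity = 3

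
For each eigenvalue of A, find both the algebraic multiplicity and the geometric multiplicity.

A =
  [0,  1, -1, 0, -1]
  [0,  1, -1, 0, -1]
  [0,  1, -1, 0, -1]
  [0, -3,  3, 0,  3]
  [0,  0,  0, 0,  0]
λ = 0: alg = 5, geom = 4

Step 1 — factor the characteristic polynomial to read off the algebraic multiplicities:
  χ_A(x) = x^5

Step 2 — compute geometric multiplicities via the rank-nullity identity g(λ) = n − rank(A − λI):
  rank(A − (0)·I) = 1, so dim ker(A − (0)·I) = n − 1 = 4

Summary:
  λ = 0: algebraic multiplicity = 5, geometric multiplicity = 4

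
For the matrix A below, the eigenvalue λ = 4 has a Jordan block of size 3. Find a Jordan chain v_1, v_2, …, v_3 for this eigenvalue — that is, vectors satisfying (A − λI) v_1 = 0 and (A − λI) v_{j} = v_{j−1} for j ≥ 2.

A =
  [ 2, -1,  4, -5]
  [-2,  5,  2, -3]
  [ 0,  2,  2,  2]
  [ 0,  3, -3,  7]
A Jordan chain for λ = 4 of length 3:
v_1 = (6, 2, -4, -6)ᵀ
v_2 = (-2, -2, 0, 0)ᵀ
v_3 = (1, 0, 0, 0)ᵀ

Let N = A − (4)·I. We want v_3 with N^3 v_3 = 0 but N^2 v_3 ≠ 0; then v_{j-1} := N · v_j for j = 3, …, 2.

Pick v_3 = (1, 0, 0, 0)ᵀ.
Then v_2 = N · v_3 = (-2, -2, 0, 0)ᵀ.
Then v_1 = N · v_2 = (6, 2, -4, -6)ᵀ.

Sanity check: (A − (4)·I) v_1 = (0, 0, 0, 0)ᵀ = 0. ✓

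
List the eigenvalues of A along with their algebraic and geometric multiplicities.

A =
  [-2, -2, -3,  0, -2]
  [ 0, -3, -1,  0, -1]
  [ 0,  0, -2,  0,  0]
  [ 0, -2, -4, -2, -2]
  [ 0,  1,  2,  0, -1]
λ = -2: alg = 5, geom = 3

Step 1 — factor the characteristic polynomial to read off the algebraic multiplicities:
  χ_A(x) = (x + 2)^5

Step 2 — compute geometric multiplicities via the rank-nullity identity g(λ) = n − rank(A − λI):
  rank(A − (-2)·I) = 2, so dim ker(A − (-2)·I) = n − 2 = 3

Summary:
  λ = -2: algebraic multiplicity = 5, geometric multiplicity = 3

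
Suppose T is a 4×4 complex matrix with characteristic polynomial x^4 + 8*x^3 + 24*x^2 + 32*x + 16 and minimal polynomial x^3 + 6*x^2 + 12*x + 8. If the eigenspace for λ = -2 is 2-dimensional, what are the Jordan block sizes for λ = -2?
Block sizes for λ = -2: [3, 1]

Step 1 — from the characteristic polynomial, algebraic multiplicity of λ = -2 is 4. From dim ker(T − (-2)·I) = 2, there are exactly 2 Jordan blocks for λ = -2.
Step 2 — from the minimal polynomial, the factor (x + 2)^3 tells us the largest block for λ = -2 has size 3.
Step 3 — with total size 4, 2 blocks, and largest block 3, the block sizes (in nonincreasing order) are [3, 1].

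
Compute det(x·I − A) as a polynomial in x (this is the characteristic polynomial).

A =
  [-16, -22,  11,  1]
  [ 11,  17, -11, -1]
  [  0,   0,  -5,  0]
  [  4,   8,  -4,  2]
x^4 + 2*x^3 - 39*x^2 - 40*x + 400

Expanding det(x·I − A) (e.g. by cofactor expansion or by noting that A is similar to its Jordan form J, which has the same characteristic polynomial as A) gives
  χ_A(x) = x^4 + 2*x^3 - 39*x^2 - 40*x + 400
which factors as (x - 4)^2*(x + 5)^2. The eigenvalues (with algebraic multiplicities) are λ = -5 with multiplicity 2, λ = 4 with multiplicity 2.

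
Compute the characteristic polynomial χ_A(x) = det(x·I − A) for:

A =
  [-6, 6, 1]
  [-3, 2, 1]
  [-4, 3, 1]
x^3 + 3*x^2 + 3*x + 1

Expanding det(x·I − A) (e.g. by cofactor expansion or by noting that A is similar to its Jordan form J, which has the same characteristic polynomial as A) gives
  χ_A(x) = x^3 + 3*x^2 + 3*x + 1
which factors as (x + 1)^3. The eigenvalues (with algebraic multiplicities) are λ = -1 with multiplicity 3.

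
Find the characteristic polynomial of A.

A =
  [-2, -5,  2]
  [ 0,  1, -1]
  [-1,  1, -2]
x^3 + 3*x^2 + 3*x + 1

Expanding det(x·I − A) (e.g. by cofactor expansion or by noting that A is similar to its Jordan form J, which has the same characteristic polynomial as A) gives
  χ_A(x) = x^3 + 3*x^2 + 3*x + 1
which factors as (x + 1)^3. The eigenvalues (with algebraic multiplicities) are λ = -1 with multiplicity 3.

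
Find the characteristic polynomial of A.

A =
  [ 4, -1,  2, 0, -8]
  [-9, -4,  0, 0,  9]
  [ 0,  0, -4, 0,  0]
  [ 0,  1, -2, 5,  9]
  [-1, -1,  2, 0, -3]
x^5 + 2*x^4 - 47*x^3 - 116*x^2 + 560*x + 1600

Expanding det(x·I − A) (e.g. by cofactor expansion or by noting that A is similar to its Jordan form J, which has the same characteristic polynomial as A) gives
  χ_A(x) = x^5 + 2*x^4 - 47*x^3 - 116*x^2 + 560*x + 1600
which factors as (x - 5)^2*(x + 4)^3. The eigenvalues (with algebraic multiplicities) are λ = -4 with multiplicity 3, λ = 5 with multiplicity 2.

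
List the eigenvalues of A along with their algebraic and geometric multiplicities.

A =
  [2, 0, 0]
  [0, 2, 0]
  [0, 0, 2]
λ = 2: alg = 3, geom = 3

Step 1 — factor the characteristic polynomial to read off the algebraic multiplicities:
  χ_A(x) = (x - 2)^3

Step 2 — compute geometric multiplicities via the rank-nullity identity g(λ) = n − rank(A − λI):
  rank(A − (2)·I) = 0, so dim ker(A − (2)·I) = n − 0 = 3

Summary:
  λ = 2: algebraic multiplicity = 3, geometric multiplicity = 3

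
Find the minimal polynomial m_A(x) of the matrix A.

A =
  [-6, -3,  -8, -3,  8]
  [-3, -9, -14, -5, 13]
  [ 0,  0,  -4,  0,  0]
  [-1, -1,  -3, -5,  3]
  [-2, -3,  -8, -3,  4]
x^3 + 12*x^2 + 48*x + 64

The characteristic polynomial is χ_A(x) = (x + 4)^5, so the eigenvalues are known. The minimal polynomial is
  m_A(x) = Π_λ (x − λ)^{k_λ}
where k_λ is the size of the *largest* Jordan block for λ (equivalently, the smallest k with (A − λI)^k v = 0 for every generalised eigenvector v of λ).

  λ = -4: largest Jordan block has size 3, contributing (x + 4)^3

So m_A(x) = (x + 4)^3 = x^3 + 12*x^2 + 48*x + 64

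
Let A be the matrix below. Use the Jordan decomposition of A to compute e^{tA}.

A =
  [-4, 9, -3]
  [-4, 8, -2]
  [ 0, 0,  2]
e^{tA} =
  [-6*t*exp(2*t) + exp(2*t), 9*t*exp(2*t), -3*t*exp(2*t)]
  [-4*t*exp(2*t), 6*t*exp(2*t) + exp(2*t), -2*t*exp(2*t)]
  [0, 0, exp(2*t)]

Strategy: write A = P · J · P⁻¹ where J is a Jordan canonical form, so e^{tA} = P · e^{tJ} · P⁻¹, and e^{tJ} can be computed block-by-block.

A has Jordan form
J =
  [2, 1, 0]
  [0, 2, 0]
  [0, 0, 2]
(up to reordering of blocks).

Per-block formulas:
  For a 2×2 Jordan block J_2(2): exp(t · J_2(2)) = e^(2t)·(I + t·N), where N is the 2×2 nilpotent shift.
  For a 1×1 block at λ = 2: exp(t · [2]) = [e^(2t)].

After assembling e^{tJ} and conjugating by P, we get:

e^{tA} =
  [-6*t*exp(2*t) + exp(2*t), 9*t*exp(2*t), -3*t*exp(2*t)]
  [-4*t*exp(2*t), 6*t*exp(2*t) + exp(2*t), -2*t*exp(2*t)]
  [0, 0, exp(2*t)]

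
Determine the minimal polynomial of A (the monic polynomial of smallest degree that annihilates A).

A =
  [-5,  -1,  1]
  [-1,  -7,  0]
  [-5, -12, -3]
x^3 + 15*x^2 + 75*x + 125

The characteristic polynomial is χ_A(x) = (x + 5)^3, so the eigenvalues are known. The minimal polynomial is
  m_A(x) = Π_λ (x − λ)^{k_λ}
where k_λ is the size of the *largest* Jordan block for λ (equivalently, the smallest k with (A − λI)^k v = 0 for every generalised eigenvector v of λ).

  λ = -5: largest Jordan block has size 3, contributing (x + 5)^3

So m_A(x) = (x + 5)^3 = x^3 + 15*x^2 + 75*x + 125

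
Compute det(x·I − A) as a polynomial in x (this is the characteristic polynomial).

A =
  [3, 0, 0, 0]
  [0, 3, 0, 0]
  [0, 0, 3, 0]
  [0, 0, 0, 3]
x^4 - 12*x^3 + 54*x^2 - 108*x + 81

Expanding det(x·I − A) (e.g. by cofactor expansion or by noting that A is similar to its Jordan form J, which has the same characteristic polynomial as A) gives
  χ_A(x) = x^4 - 12*x^3 + 54*x^2 - 108*x + 81
which factors as (x - 3)^4. The eigenvalues (with algebraic multiplicities) are λ = 3 with multiplicity 4.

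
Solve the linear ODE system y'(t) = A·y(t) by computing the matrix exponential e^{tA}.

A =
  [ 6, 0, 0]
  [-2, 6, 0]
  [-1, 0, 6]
e^{tA} =
  [exp(6*t), 0, 0]
  [-2*t*exp(6*t), exp(6*t), 0]
  [-t*exp(6*t), 0, exp(6*t)]

Strategy: write A = P · J · P⁻¹ where J is a Jordan canonical form, so e^{tA} = P · e^{tJ} · P⁻¹, and e^{tJ} can be computed block-by-block.

A has Jordan form
J =
  [6, 1, 0]
  [0, 6, 0]
  [0, 0, 6]
(up to reordering of blocks).

Per-block formulas:
  For a 1×1 block at λ = 6: exp(t · [6]) = [e^(6t)].
  For a 2×2 Jordan block J_2(6): exp(t · J_2(6)) = e^(6t)·(I + t·N), where N is the 2×2 nilpotent shift.

After assembling e^{tJ} and conjugating by P, we get:

e^{tA} =
  [exp(6*t), 0, 0]
  [-2*t*exp(6*t), exp(6*t), 0]
  [-t*exp(6*t), 0, exp(6*t)]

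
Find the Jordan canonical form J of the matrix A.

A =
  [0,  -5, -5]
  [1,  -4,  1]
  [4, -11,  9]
J_2(0) ⊕ J_1(5)

The characteristic polynomial is
  det(x·I − A) = x^3 - 5*x^2 = x^2*(x - 5)

Eigenvalues and multiplicities (the geometric multiplicity of λ is n − rank(A − λI), which equals the number of Jordan blocks for λ):
  λ = 0: algebraic multiplicity = 2, geometric multiplicity = 1
  λ = 5: algebraic multiplicity = 1, geometric multiplicity = 1

Determining the block sizes for each eigenvalue:
  λ = 0: one block (gm = 1), so the single block has size am = 2 → block sizes [2]
  λ = 5: one block (gm = 1), so the single block has size am = 1 → block sizes [1]

Assembling the blocks gives a Jordan form
J =
  [0, 1, 0]
  [0, 0, 0]
  [0, 0, 5]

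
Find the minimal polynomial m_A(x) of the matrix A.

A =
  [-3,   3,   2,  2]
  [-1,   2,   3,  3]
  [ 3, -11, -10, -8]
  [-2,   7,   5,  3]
x^3 + 6*x^2 + 12*x + 8

The characteristic polynomial is χ_A(x) = (x + 2)^4, so the eigenvalues are known. The minimal polynomial is
  m_A(x) = Π_λ (x − λ)^{k_λ}
where k_λ is the size of the *largest* Jordan block for λ (equivalently, the smallest k with (A − λI)^k v = 0 for every generalised eigenvector v of λ).

  λ = -2: largest Jordan block has size 3, contributing (x + 2)^3

So m_A(x) = (x + 2)^3 = x^3 + 6*x^2 + 12*x + 8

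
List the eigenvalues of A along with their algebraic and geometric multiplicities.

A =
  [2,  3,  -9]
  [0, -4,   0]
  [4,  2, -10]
λ = -4: alg = 3, geom = 2

Step 1 — factor the characteristic polynomial to read off the algebraic multiplicities:
  χ_A(x) = (x + 4)^3

Step 2 — compute geometric multiplicities via the rank-nullity identity g(λ) = n − rank(A − λI):
  rank(A − (-4)·I) = 1, so dim ker(A − (-4)·I) = n − 1 = 2

Summary:
  λ = -4: algebraic multiplicity = 3, geometric multiplicity = 2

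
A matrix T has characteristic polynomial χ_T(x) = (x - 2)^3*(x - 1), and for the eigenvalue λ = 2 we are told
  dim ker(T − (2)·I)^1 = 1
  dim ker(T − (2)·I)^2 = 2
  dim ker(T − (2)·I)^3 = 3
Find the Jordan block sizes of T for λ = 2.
Block sizes for λ = 2: [3]

From the dimensions of kernels of powers, the number of Jordan blocks of size at least j is d_j − d_{j−1} where d_j = dim ker(N^j) (with d_0 = 0). Computing the differences gives [1, 1, 1].
The number of blocks of size exactly k is (#blocks of size ≥ k) − (#blocks of size ≥ k + 1), so the partition is: 1 block(s) of size 3.
In nonincreasing order the block sizes are [3].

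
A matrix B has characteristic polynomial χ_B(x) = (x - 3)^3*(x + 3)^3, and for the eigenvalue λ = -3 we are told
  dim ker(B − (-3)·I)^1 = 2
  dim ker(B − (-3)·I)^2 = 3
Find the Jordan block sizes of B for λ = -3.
Block sizes for λ = -3: [2, 1]

From the dimensions of kernels of powers, the number of Jordan blocks of size at least j is d_j − d_{j−1} where d_j = dim ker(N^j) (with d_0 = 0). Computing the differences gives [2, 1].
The number of blocks of size exactly k is (#blocks of size ≥ k) − (#blocks of size ≥ k + 1), so the partition is: 1 block(s) of size 1, 1 block(s) of size 2.
In nonincreasing order the block sizes are [2, 1].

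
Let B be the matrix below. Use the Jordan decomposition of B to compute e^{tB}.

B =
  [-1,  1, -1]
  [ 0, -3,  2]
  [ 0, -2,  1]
e^{tB} =
  [exp(-t), t*exp(-t), -t*exp(-t)]
  [0, -2*t*exp(-t) + exp(-t), 2*t*exp(-t)]
  [0, -2*t*exp(-t), 2*t*exp(-t) + exp(-t)]

Strategy: write B = P · J · P⁻¹ where J is a Jordan canonical form, so e^{tB} = P · e^{tJ} · P⁻¹, and e^{tJ} can be computed block-by-block.

B has Jordan form
J =
  [-1,  1,  0]
  [ 0, -1,  0]
  [ 0,  0, -1]
(up to reordering of blocks).

Per-block formulas:
  For a 1×1 block at λ = -1: exp(t · [-1]) = [e^(-1t)].
  For a 2×2 Jordan block J_2(-1): exp(t · J_2(-1)) = e^(-1t)·(I + t·N), where N is the 2×2 nilpotent shift.

After assembling e^{tJ} and conjugating by P, we get:

e^{tB} =
  [exp(-t), t*exp(-t), -t*exp(-t)]
  [0, -2*t*exp(-t) + exp(-t), 2*t*exp(-t)]
  [0, -2*t*exp(-t), 2*t*exp(-t) + exp(-t)]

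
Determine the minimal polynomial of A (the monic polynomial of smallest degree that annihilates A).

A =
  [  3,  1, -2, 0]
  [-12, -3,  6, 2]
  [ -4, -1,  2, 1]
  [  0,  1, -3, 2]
x^2 - 2*x + 1

The characteristic polynomial is χ_A(x) = (x - 1)^4, so the eigenvalues are known. The minimal polynomial is
  m_A(x) = Π_λ (x − λ)^{k_λ}
where k_λ is the size of the *largest* Jordan block for λ (equivalently, the smallest k with (A − λI)^k v = 0 for every generalised eigenvector v of λ).

  λ = 1: largest Jordan block has size 2, contributing (x − 1)^2

So m_A(x) = (x - 1)^2 = x^2 - 2*x + 1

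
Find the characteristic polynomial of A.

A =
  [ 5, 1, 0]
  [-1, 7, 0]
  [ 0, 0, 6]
x^3 - 18*x^2 + 108*x - 216

Expanding det(x·I − A) (e.g. by cofactor expansion or by noting that A is similar to its Jordan form J, which has the same characteristic polynomial as A) gives
  χ_A(x) = x^3 - 18*x^2 + 108*x - 216
which factors as (x - 6)^3. The eigenvalues (with algebraic multiplicities) are λ = 6 with multiplicity 3.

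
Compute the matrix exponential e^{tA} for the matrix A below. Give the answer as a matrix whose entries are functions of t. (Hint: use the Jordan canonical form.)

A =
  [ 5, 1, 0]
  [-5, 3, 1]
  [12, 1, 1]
e^{tA} =
  [-t^2*exp(3*t)/2 + 2*t*exp(3*t) + exp(3*t), t^2*exp(3*t) + t*exp(3*t), t^2*exp(3*t)/2]
  [t^2*exp(3*t) - 5*t*exp(3*t), -2*t^2*exp(3*t) + exp(3*t), -t^2*exp(3*t) + t*exp(3*t)]
  [-5*t^2*exp(3*t)/2 + 12*t*exp(3*t), 5*t^2*exp(3*t) + t*exp(3*t), 5*t^2*exp(3*t)/2 - 2*t*exp(3*t) + exp(3*t)]

Strategy: write A = P · J · P⁻¹ where J is a Jordan canonical form, so e^{tA} = P · e^{tJ} · P⁻¹, and e^{tJ} can be computed block-by-block.

A has Jordan form
J =
  [3, 1, 0]
  [0, 3, 1]
  [0, 0, 3]
(up to reordering of blocks).

Per-block formulas:
  For a 3×3 Jordan block J_3(3): exp(t · J_3(3)) = e^(3t)·(I + t·N + (t^2/2)·N^2), where N is the 3×3 nilpotent shift.

After assembling e^{tJ} and conjugating by P, we get:

e^{tA} =
  [-t^2*exp(3*t)/2 + 2*t*exp(3*t) + exp(3*t), t^2*exp(3*t) + t*exp(3*t), t^2*exp(3*t)/2]
  [t^2*exp(3*t) - 5*t*exp(3*t), -2*t^2*exp(3*t) + exp(3*t), -t^2*exp(3*t) + t*exp(3*t)]
  [-5*t^2*exp(3*t)/2 + 12*t*exp(3*t), 5*t^2*exp(3*t) + t*exp(3*t), 5*t^2*exp(3*t)/2 - 2*t*exp(3*t) + exp(3*t)]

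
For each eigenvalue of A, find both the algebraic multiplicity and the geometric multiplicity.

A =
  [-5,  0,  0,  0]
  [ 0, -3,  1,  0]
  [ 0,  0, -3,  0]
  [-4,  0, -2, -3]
λ = -5: alg = 1, geom = 1; λ = -3: alg = 3, geom = 2

Step 1 — factor the characteristic polynomial to read off the algebraic multiplicities:
  χ_A(x) = (x + 3)^3*(x + 5)

Step 2 — compute geometric multiplicities via the rank-nullity identity g(λ) = n − rank(A − λI):
  rank(A − (-5)·I) = 3, so dim ker(A − (-5)·I) = n − 3 = 1
  rank(A − (-3)·I) = 2, so dim ker(A − (-3)·I) = n − 2 = 2

Summary:
  λ = -5: algebraic multiplicity = 1, geometric multiplicity = 1
  λ = -3: algebraic multiplicity = 3, geometric multiplicity = 2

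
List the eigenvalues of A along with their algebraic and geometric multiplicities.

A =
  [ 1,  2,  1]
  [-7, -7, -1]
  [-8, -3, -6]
λ = -4: alg = 3, geom = 1

Step 1 — factor the characteristic polynomial to read off the algebraic multiplicities:
  χ_A(x) = (x + 4)^3

Step 2 — compute geometric multiplicities via the rank-nullity identity g(λ) = n − rank(A − λI):
  rank(A − (-4)·I) = 2, so dim ker(A − (-4)·I) = n − 2 = 1

Summary:
  λ = -4: algebraic multiplicity = 3, geometric multiplicity = 1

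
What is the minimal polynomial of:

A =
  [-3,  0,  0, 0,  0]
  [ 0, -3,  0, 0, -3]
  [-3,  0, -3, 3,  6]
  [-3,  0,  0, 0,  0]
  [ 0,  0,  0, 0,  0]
x^2 + 3*x

The characteristic polynomial is χ_A(x) = x^2*(x + 3)^3, so the eigenvalues are known. The minimal polynomial is
  m_A(x) = Π_λ (x − λ)^{k_λ}
where k_λ is the size of the *largest* Jordan block for λ (equivalently, the smallest k with (A − λI)^k v = 0 for every generalised eigenvector v of λ).

  λ = -3: largest Jordan block has size 1, contributing (x + 3)
  λ = 0: largest Jordan block has size 1, contributing (x − 0)

So m_A(x) = x*(x + 3) = x^2 + 3*x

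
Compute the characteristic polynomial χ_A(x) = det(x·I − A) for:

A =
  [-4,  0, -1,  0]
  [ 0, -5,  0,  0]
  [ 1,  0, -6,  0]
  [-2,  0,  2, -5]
x^4 + 20*x^3 + 150*x^2 + 500*x + 625

Expanding det(x·I − A) (e.g. by cofactor expansion or by noting that A is similar to its Jordan form J, which has the same characteristic polynomial as A) gives
  χ_A(x) = x^4 + 20*x^3 + 150*x^2 + 500*x + 625
which factors as (x + 5)^4. The eigenvalues (with algebraic multiplicities) are λ = -5 with multiplicity 4.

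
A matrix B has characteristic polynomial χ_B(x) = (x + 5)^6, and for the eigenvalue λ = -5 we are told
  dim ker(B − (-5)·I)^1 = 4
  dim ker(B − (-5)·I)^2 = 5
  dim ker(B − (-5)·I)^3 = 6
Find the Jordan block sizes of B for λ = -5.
Block sizes for λ = -5: [3, 1, 1, 1]

From the dimensions of kernels of powers, the number of Jordan blocks of size at least j is d_j − d_{j−1} where d_j = dim ker(N^j) (with d_0 = 0). Computing the differences gives [4, 1, 1].
The number of blocks of size exactly k is (#blocks of size ≥ k) − (#blocks of size ≥ k + 1), so the partition is: 3 block(s) of size 1, 1 block(s) of size 3.
In nonincreasing order the block sizes are [3, 1, 1, 1].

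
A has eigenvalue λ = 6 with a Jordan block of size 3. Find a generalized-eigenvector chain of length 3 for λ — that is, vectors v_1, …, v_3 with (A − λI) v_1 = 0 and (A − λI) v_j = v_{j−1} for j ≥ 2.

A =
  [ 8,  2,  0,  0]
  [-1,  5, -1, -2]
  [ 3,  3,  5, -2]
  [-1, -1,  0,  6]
A Jordan chain for λ = 6 of length 3:
v_1 = (2, -2, 2, -1)ᵀ
v_2 = (2, -1, 3, -1)ᵀ
v_3 = (1, 0, 0, 0)ᵀ

Let N = A − (6)·I. We want v_3 with N^3 v_3 = 0 but N^2 v_3 ≠ 0; then v_{j-1} := N · v_j for j = 3, …, 2.

Pick v_3 = (1, 0, 0, 0)ᵀ.
Then v_2 = N · v_3 = (2, -1, 3, -1)ᵀ.
Then v_1 = N · v_2 = (2, -2, 2, -1)ᵀ.

Sanity check: (A − (6)·I) v_1 = (0, 0, 0, 0)ᵀ = 0. ✓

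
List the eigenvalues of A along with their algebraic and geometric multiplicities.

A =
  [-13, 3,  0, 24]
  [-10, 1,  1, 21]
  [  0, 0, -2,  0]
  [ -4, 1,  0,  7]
λ = -2: alg = 3, geom = 1; λ = -1: alg = 1, geom = 1

Step 1 — factor the characteristic polynomial to read off the algebraic multiplicities:
  χ_A(x) = (x + 1)*(x + 2)^3

Step 2 — compute geometric multiplicities via the rank-nullity identity g(λ) = n − rank(A − λI):
  rank(A − (-2)·I) = 3, so dim ker(A − (-2)·I) = n − 3 = 1
  rank(A − (-1)·I) = 3, so dim ker(A − (-1)·I) = n − 3 = 1

Summary:
  λ = -2: algebraic multiplicity = 3, geometric multiplicity = 1
  λ = -1: algebraic multiplicity = 1, geometric multiplicity = 1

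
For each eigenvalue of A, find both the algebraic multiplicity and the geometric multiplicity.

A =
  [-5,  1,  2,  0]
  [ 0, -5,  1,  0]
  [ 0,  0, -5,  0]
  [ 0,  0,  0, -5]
λ = -5: alg = 4, geom = 2

Step 1 — factor the characteristic polynomial to read off the algebraic multiplicities:
  χ_A(x) = (x + 5)^4

Step 2 — compute geometric multiplicities via the rank-nullity identity g(λ) = n − rank(A − λI):
  rank(A − (-5)·I) = 2, so dim ker(A − (-5)·I) = n − 2 = 2

Summary:
  λ = -5: algebraic multiplicity = 4, geometric multiplicity = 2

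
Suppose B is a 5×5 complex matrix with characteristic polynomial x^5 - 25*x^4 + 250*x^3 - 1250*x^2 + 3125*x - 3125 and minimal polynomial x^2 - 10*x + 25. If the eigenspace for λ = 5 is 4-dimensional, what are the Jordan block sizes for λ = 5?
Block sizes for λ = 5: [2, 1, 1, 1]

Step 1 — from the characteristic polynomial, algebraic multiplicity of λ = 5 is 5. From dim ker(B − (5)·I) = 4, there are exactly 4 Jordan blocks for λ = 5.
Step 2 — from the minimal polynomial, the factor (x − 5)^2 tells us the largest block for λ = 5 has size 2.
Step 3 — with total size 5, 4 blocks, and largest block 2, the block sizes (in nonincreasing order) are [2, 1, 1, 1].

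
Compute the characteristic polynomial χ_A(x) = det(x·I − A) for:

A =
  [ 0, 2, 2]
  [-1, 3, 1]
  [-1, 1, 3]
x^3 - 6*x^2 + 12*x - 8

Expanding det(x·I − A) (e.g. by cofactor expansion or by noting that A is similar to its Jordan form J, which has the same characteristic polynomial as A) gives
  χ_A(x) = x^3 - 6*x^2 + 12*x - 8
which factors as (x - 2)^3. The eigenvalues (with algebraic multiplicities) are λ = 2 with multiplicity 3.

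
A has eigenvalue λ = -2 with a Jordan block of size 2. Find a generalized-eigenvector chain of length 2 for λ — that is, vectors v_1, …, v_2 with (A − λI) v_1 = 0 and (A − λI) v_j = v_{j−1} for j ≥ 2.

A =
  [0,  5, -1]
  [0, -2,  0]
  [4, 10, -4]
A Jordan chain for λ = -2 of length 2:
v_1 = (2, 0, 4)ᵀ
v_2 = (1, 0, 0)ᵀ

Let N = A − (-2)·I. We want v_2 with N^2 v_2 = 0 but N^1 v_2 ≠ 0; then v_{j-1} := N · v_j for j = 2, …, 2.

Pick v_2 = (1, 0, 0)ᵀ.
Then v_1 = N · v_2 = (2, 0, 4)ᵀ.

Sanity check: (A − (-2)·I) v_1 = (0, 0, 0)ᵀ = 0. ✓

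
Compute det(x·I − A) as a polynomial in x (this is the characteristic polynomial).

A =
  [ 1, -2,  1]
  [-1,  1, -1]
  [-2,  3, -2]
x^3

Expanding det(x·I − A) (e.g. by cofactor expansion or by noting that A is similar to its Jordan form J, which has the same characteristic polynomial as A) gives
  χ_A(x) = x^3
which factors as x^3. The eigenvalues (with algebraic multiplicities) are λ = 0 with multiplicity 3.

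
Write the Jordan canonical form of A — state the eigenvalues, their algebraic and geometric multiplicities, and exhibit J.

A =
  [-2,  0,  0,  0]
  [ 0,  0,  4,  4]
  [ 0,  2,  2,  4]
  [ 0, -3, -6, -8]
J_2(-2) ⊕ J_1(-2) ⊕ J_1(-2)

The characteristic polynomial is
  det(x·I − A) = x^4 + 8*x^3 + 24*x^2 + 32*x + 16 = (x + 2)^4

Eigenvalues and multiplicities (the geometric multiplicity of λ is n − rank(A − λI), which equals the number of Jordan blocks for λ):
  λ = -2: algebraic multiplicity = 4, geometric multiplicity = 3

Determining the block sizes for each eigenvalue:
  λ = -2: 3 blocks summing to 4 forces exactly one block of size 2 and the rest size 1 → block sizes [2, 1, 1]

Assembling the blocks gives a Jordan form
J =
  [-2,  1,  0,  0]
  [ 0, -2,  0,  0]
  [ 0,  0, -2,  0]
  [ 0,  0,  0, -2]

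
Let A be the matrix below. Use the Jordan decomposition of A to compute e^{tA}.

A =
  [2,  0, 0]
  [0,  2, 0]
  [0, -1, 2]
e^{tA} =
  [exp(2*t), 0, 0]
  [0, exp(2*t), 0]
  [0, -t*exp(2*t), exp(2*t)]

Strategy: write A = P · J · P⁻¹ where J is a Jordan canonical form, so e^{tA} = P · e^{tJ} · P⁻¹, and e^{tJ} can be computed block-by-block.

A has Jordan form
J =
  [2, 1, 0]
  [0, 2, 0]
  [0, 0, 2]
(up to reordering of blocks).

Per-block formulas:
  For a 2×2 Jordan block J_2(2): exp(t · J_2(2)) = e^(2t)·(I + t·N), where N is the 2×2 nilpotent shift.
  For a 1×1 block at λ = 2: exp(t · [2]) = [e^(2t)].

After assembling e^{tJ} and conjugating by P, we get:

e^{tA} =
  [exp(2*t), 0, 0]
  [0, exp(2*t), 0]
  [0, -t*exp(2*t), exp(2*t)]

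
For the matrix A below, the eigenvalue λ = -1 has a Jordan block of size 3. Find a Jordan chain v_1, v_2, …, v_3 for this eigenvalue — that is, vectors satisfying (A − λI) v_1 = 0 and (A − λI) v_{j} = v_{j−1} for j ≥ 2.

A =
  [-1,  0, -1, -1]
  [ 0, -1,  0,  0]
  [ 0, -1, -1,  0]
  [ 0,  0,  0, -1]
A Jordan chain for λ = -1 of length 3:
v_1 = (1, 0, 0, 0)ᵀ
v_2 = (0, 0, -1, 0)ᵀ
v_3 = (0, 1, 0, 0)ᵀ

Let N = A − (-1)·I. We want v_3 with N^3 v_3 = 0 but N^2 v_3 ≠ 0; then v_{j-1} := N · v_j for j = 3, …, 2.

Pick v_3 = (0, 1, 0, 0)ᵀ.
Then v_2 = N · v_3 = (0, 0, -1, 0)ᵀ.
Then v_1 = N · v_2 = (1, 0, 0, 0)ᵀ.

Sanity check: (A − (-1)·I) v_1 = (0, 0, 0, 0)ᵀ = 0. ✓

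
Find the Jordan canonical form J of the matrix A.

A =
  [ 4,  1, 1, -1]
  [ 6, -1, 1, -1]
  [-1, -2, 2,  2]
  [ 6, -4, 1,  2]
J_1(-2) ⊕ J_3(3)

The characteristic polynomial is
  det(x·I − A) = x^4 - 7*x^3 + 9*x^2 + 27*x - 54 = (x - 3)^3*(x + 2)

Eigenvalues and multiplicities (the geometric multiplicity of λ is n − rank(A − λI), which equals the number of Jordan blocks for λ):
  λ = -2: algebraic multiplicity = 1, geometric multiplicity = 1
  λ = 3: algebraic multiplicity = 3, geometric multiplicity = 1

Determining the block sizes for each eigenvalue:
  λ = -2: one block (gm = 1), so the single block has size am = 1 → block sizes [1]
  λ = 3: one block (gm = 1), so the single block has size am = 3 → block sizes [3]

Assembling the blocks gives a Jordan form
J =
  [-2, 0, 0, 0]
  [ 0, 3, 1, 0]
  [ 0, 0, 3, 1]
  [ 0, 0, 0, 3]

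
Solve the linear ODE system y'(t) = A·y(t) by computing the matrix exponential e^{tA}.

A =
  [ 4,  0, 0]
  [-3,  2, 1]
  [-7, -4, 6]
e^{tA} =
  [exp(4*t), 0, 0]
  [-t^2*exp(4*t)/2 - 3*t*exp(4*t), -2*t*exp(4*t) + exp(4*t), t*exp(4*t)]
  [-t^2*exp(4*t) - 7*t*exp(4*t), -4*t*exp(4*t), 2*t*exp(4*t) + exp(4*t)]

Strategy: write A = P · J · P⁻¹ where J is a Jordan canonical form, so e^{tA} = P · e^{tJ} · P⁻¹, and e^{tJ} can be computed block-by-block.

A has Jordan form
J =
  [4, 1, 0]
  [0, 4, 1]
  [0, 0, 4]
(up to reordering of blocks).

Per-block formulas:
  For a 3×3 Jordan block J_3(4): exp(t · J_3(4)) = e^(4t)·(I + t·N + (t^2/2)·N^2), where N is the 3×3 nilpotent shift.

After assembling e^{tJ} and conjugating by P, we get:

e^{tA} =
  [exp(4*t), 0, 0]
  [-t^2*exp(4*t)/2 - 3*t*exp(4*t), -2*t*exp(4*t) + exp(4*t), t*exp(4*t)]
  [-t^2*exp(4*t) - 7*t*exp(4*t), -4*t*exp(4*t), 2*t*exp(4*t) + exp(4*t)]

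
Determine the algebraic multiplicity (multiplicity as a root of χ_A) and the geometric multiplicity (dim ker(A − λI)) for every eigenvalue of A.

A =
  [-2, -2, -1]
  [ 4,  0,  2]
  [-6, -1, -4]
λ = -2: alg = 3, geom = 1

Step 1 — factor the characteristic polynomial to read off the algebraic multiplicities:
  χ_A(x) = (x + 2)^3

Step 2 — compute geometric multiplicities via the rank-nullity identity g(λ) = n − rank(A − λI):
  rank(A − (-2)·I) = 2, so dim ker(A − (-2)·I) = n − 2 = 1

Summary:
  λ = -2: algebraic multiplicity = 3, geometric multiplicity = 1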